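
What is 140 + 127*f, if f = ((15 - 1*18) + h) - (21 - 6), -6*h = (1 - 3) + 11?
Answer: -4673/2 ≈ -2336.5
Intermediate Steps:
h = -3/2 (h = -((1 - 3) + 11)/6 = -(-2 + 11)/6 = -⅙*9 = -3/2 ≈ -1.5000)
f = -39/2 (f = ((15 - 1*18) - 3/2) - (21 - 6) = ((15 - 18) - 3/2) - 1*15 = (-3 - 3/2) - 15 = -9/2 - 15 = -39/2 ≈ -19.500)
140 + 127*f = 140 + 127*(-39/2) = 140 - 4953/2 = -4673/2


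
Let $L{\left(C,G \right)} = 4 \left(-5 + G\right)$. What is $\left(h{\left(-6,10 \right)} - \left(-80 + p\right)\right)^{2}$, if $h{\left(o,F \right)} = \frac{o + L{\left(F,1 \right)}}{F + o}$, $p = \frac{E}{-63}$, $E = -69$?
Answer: $\frac{9504889}{1764} \approx 5388.3$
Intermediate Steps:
$p = \frac{23}{21}$ ($p = - \frac{69}{-63} = \left(-69\right) \left(- \frac{1}{63}\right) = \frac{23}{21} \approx 1.0952$)
$L{\left(C,G \right)} = -20 + 4 G$
$h{\left(o,F \right)} = \frac{-16 + o}{F + o}$ ($h{\left(o,F \right)} = \frac{o + \left(-20 + 4 \cdot 1\right)}{F + o} = \frac{o + \left(-20 + 4\right)}{F + o} = \frac{o - 16}{F + o} = \frac{-16 + o}{F + o}$)
$\left(h{\left(-6,10 \right)} - \left(-80 + p\right)\right)^{2} = \left(\frac{-16 - 6}{10 - 6} + \left(80 - \frac{23}{21}\right)\right)^{2} = \left(\frac{1}{4} \left(-22\right) + \left(80 - \frac{23}{21}\right)\right)^{2} = \left(\frac{1}{4} \left(-22\right) + \frac{1657}{21}\right)^{2} = \left(- \frac{11}{2} + \frac{1657}{21}\right)^{2} = \left(\frac{3083}{42}\right)^{2} = \frac{9504889}{1764}$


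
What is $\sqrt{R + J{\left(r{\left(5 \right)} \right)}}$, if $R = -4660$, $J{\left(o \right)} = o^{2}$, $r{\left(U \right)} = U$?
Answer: $3 i \sqrt{515} \approx 68.081 i$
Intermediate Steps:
$\sqrt{R + J{\left(r{\left(5 \right)} \right)}} = \sqrt{-4660 + 5^{2}} = \sqrt{-4660 + 25} = \sqrt{-4635} = 3 i \sqrt{515}$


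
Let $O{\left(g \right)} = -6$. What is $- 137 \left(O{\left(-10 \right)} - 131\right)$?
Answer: $18769$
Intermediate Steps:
$- 137 \left(O{\left(-10 \right)} - 131\right) = - 137 \left(-6 - 131\right) = \left(-137\right) \left(-137\right) = 18769$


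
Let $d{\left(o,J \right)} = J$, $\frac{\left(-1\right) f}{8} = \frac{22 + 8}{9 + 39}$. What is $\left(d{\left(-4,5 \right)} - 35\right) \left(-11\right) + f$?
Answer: $325$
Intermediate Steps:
$f = -5$ ($f = - 8 \frac{22 + 8}{9 + 39} = - 8 \cdot \frac{30}{48} = - 8 \cdot 30 \cdot \frac{1}{48} = \left(-8\right) \frac{5}{8} = -5$)
$\left(d{\left(-4,5 \right)} - 35\right) \left(-11\right) + f = \left(5 - 35\right) \left(-11\right) - 5 = \left(-30\right) \left(-11\right) - 5 = 330 - 5 = 325$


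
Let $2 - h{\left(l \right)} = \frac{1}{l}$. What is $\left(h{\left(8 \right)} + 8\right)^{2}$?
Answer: $\frac{6241}{64} \approx 97.516$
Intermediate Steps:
$h{\left(l \right)} = 2 - \frac{1}{l}$
$\left(h{\left(8 \right)} + 8\right)^{2} = \left(\left(2 - \frac{1}{8}\right) + 8\right)^{2} = \left(\frac{15}{8} + 8\right)^{2} = \left(\frac{79}{8}\right)^{2} = \frac{6241}{64}$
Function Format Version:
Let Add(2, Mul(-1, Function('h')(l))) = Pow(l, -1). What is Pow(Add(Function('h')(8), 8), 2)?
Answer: Rational(6241, 64) ≈ 97.516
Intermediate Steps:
Function('h')(l) = Add(2, Mul(-1, Pow(l, -1)))
Pow(Add(Function('h')(8), 8), 2) = Pow(Add(Add(2, Mul(-1, Pow(8, -1))), 8), 2) = Pow(Add(Add(2, Mul(-1, Rational(1, 8))), 8), 2) = Pow(Add(Add(2, Rational(-1, 8)), 8), 2) = Pow(Add(Rational(15, 8), 8), 2) = Pow(Rational(79, 8), 2) = Rational(6241, 64)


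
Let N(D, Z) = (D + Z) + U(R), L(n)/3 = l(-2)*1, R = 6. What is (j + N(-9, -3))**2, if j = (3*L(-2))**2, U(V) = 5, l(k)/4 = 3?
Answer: 135885649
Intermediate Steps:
l(k) = 12 (l(k) = 4*3 = 12)
L(n) = 36 (L(n) = 3*(12*1) = 3*12 = 36)
N(D, Z) = 5 + D + Z (N(D, Z) = (D + Z) + 5 = 5 + D + Z)
j = 11664 (j = (3*36)**2 = 108**2 = 11664)
(j + N(-9, -3))**2 = (11664 + (5 - 9 - 3))**2 = (11664 - 7)**2 = 11657**2 = 135885649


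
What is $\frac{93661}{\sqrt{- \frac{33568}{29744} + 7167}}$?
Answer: $\frac{1217593 \sqrt{146534905}}{13321355} \approx 1106.4$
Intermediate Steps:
$\frac{93661}{\sqrt{- \frac{33568}{29744} + 7167}} = \frac{93661}{\sqrt{\left(-33568\right) \frac{1}{29744} + 7167}} = \frac{93661}{\sqrt{- \frac{2098}{1859} + 7167}} = \frac{93661}{\sqrt{\frac{13321355}{1859}}} = \frac{93661}{\frac{1}{143} \sqrt{146534905}} = 93661 \frac{13 \sqrt{146534905}}{13321355} = \frac{1217593 \sqrt{146534905}}{13321355}$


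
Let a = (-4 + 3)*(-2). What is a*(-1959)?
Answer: -3918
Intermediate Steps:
a = 2 (a = -1*(-2) = 2)
a*(-1959) = 2*(-1959) = -3918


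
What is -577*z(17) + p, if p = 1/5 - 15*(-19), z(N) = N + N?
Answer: -96664/5 ≈ -19333.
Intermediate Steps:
z(N) = 2*N
p = 1426/5 (p = ⅕ + 285 = 1426/5 ≈ 285.20)
-577*z(17) + p = -1154*17 + 1426/5 = -577*34 + 1426/5 = -19618 + 1426/5 = -96664/5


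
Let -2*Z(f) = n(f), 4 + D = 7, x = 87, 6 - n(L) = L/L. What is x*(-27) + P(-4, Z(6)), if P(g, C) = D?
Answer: -2346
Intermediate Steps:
n(L) = 5 (n(L) = 6 - L/L = 6 - 1*1 = 6 - 1 = 5)
D = 3 (D = -4 + 7 = 3)
Z(f) = -5/2 (Z(f) = -½*5 = -5/2)
P(g, C) = 3
x*(-27) + P(-4, Z(6)) = 87*(-27) + 3 = -2349 + 3 = -2346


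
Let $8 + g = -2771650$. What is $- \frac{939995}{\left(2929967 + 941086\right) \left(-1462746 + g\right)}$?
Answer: $\frac{939995}{16391602307412} \approx 5.7346 \cdot 10^{-8}$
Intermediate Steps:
$g = -2771658$ ($g = -8 - 2771650 = -2771658$)
$- \frac{939995}{\left(2929967 + 941086\right) \left(-1462746 + g\right)} = - \frac{939995}{\left(2929967 + 941086\right) \left(-1462746 - 2771658\right)} = - \frac{939995}{3871053 \left(-4234404\right)} = - \frac{939995}{-16391602307412} = \left(-939995\right) \left(- \frac{1}{16391602307412}\right) = \frac{939995}{16391602307412}$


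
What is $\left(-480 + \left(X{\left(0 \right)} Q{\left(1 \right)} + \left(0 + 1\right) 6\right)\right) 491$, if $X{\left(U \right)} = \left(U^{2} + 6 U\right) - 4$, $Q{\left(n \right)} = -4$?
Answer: $-224878$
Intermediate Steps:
$X{\left(U \right)} = -4 + U^{2} + 6 U$
$\left(-480 + \left(X{\left(0 \right)} Q{\left(1 \right)} + \left(0 + 1\right) 6\right)\right) 491 = \left(-480 + \left(\left(-4 + 0^{2} + 6 \cdot 0\right) \left(-4\right) + \left(0 + 1\right) 6\right)\right) 491 = \left(-480 + \left(\left(-4 + 0 + 0\right) \left(-4\right) + 1 \cdot 6\right)\right) 491 = \left(-480 + \left(\left(-4\right) \left(-4\right) + 6\right)\right) 491 = \left(-480 + \left(16 + 6\right)\right) 491 = \left(-480 + 22\right) 491 = \left(-458\right) 491 = -224878$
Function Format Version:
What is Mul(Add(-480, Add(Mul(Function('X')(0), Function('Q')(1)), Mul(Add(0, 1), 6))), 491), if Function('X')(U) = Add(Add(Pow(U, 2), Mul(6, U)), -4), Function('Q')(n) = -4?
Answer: -224878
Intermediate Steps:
Function('X')(U) = Add(-4, Pow(U, 2), Mul(6, U))
Mul(Add(-480, Add(Mul(Function('X')(0), Function('Q')(1)), Mul(Add(0, 1), 6))), 491) = Mul(Add(-480, Add(Mul(Add(-4, Pow(0, 2), Mul(6, 0)), -4), Mul(Add(0, 1), 6))), 491) = Mul(Add(-480, Add(Mul(Add(-4, 0, 0), -4), Mul(1, 6))), 491) = Mul(Add(-480, Add(Mul(-4, -4), 6)), 491) = Mul(Add(-480, Add(16, 6)), 491) = Mul(Add(-480, 22), 491) = Mul(-458, 491) = -224878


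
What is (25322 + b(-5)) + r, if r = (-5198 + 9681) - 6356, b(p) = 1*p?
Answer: 23444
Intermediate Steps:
b(p) = p
r = -1873 (r = 4483 - 6356 = -1873)
(25322 + b(-5)) + r = (25322 - 5) - 1873 = 25317 - 1873 = 23444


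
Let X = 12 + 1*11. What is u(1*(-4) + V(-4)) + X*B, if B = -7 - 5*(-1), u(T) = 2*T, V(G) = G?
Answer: -62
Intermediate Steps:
B = -2 (B = -7 + 5 = -2)
X = 23 (X = 12 + 11 = 23)
u(1*(-4) + V(-4)) + X*B = 2*(1*(-4) - 4) + 23*(-2) = 2*(-4 - 4) - 46 = 2*(-8) - 46 = -16 - 46 = -62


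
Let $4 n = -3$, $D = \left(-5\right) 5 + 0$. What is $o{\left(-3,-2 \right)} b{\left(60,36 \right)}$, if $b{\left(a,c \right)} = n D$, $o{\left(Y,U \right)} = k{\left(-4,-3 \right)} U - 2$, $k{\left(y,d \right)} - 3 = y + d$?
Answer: $\frac{225}{2} \approx 112.5$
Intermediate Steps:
$k{\left(y,d \right)} = 3 + d + y$ ($k{\left(y,d \right)} = 3 + \left(y + d\right) = 3 + \left(d + y\right) = 3 + d + y$)
$D = -25$ ($D = -25 + 0 = -25$)
$o{\left(Y,U \right)} = -2 - 4 U$ ($o{\left(Y,U \right)} = \left(3 - 3 - 4\right) U - 2 = - 4 U - 2 = -2 - 4 U$)
$n = - \frac{3}{4}$ ($n = \frac{1}{4} \left(-3\right) = - \frac{3}{4} \approx -0.75$)
$b{\left(a,c \right)} = \frac{75}{4}$ ($b{\left(a,c \right)} = \left(- \frac{3}{4}\right) \left(-25\right) = \frac{75}{4}$)
$o{\left(-3,-2 \right)} b{\left(60,36 \right)} = \left(-2 - -8\right) \frac{75}{4} = \left(-2 + 8\right) \frac{75}{4} = 6 \cdot \frac{75}{4} = \frac{225}{2}$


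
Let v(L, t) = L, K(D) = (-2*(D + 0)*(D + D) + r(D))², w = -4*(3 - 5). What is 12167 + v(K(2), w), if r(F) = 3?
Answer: 12336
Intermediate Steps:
w = 8 (w = -4*(-2) = 8)
K(D) = (3 - 4*D²)² (K(D) = (-2*(D + 0)*(D + D) + 3)² = (-2*D*2*D + 3)² = (-4*D² + 3)² = (3 - 4*D²)²)
12167 + v(K(2), w) = 12167 + (-3 + 4*2²)² = 12167 + (-3 + 4*4)² = 12167 + (-3 + 16)² = 12167 + 13² = 12167 + 169 = 12336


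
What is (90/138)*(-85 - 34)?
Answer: -1785/23 ≈ -77.609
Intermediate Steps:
(90/138)*(-85 - 34) = (90*(1/138))*(-119) = (15/23)*(-119) = -1785/23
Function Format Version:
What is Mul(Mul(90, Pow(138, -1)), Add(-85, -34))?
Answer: Rational(-1785, 23) ≈ -77.609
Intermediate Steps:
Mul(Mul(90, Pow(138, -1)), Add(-85, -34)) = Mul(Mul(90, Rational(1, 138)), -119) = Mul(Rational(15, 23), -119) = Rational(-1785, 23)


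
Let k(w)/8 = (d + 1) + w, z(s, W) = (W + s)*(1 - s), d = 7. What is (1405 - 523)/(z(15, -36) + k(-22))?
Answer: 63/13 ≈ 4.8462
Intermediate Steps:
z(s, W) = (1 - s)*(W + s)
k(w) = 64 + 8*w (k(w) = 8*((7 + 1) + w) = 8*(8 + w) = 64 + 8*w)
(1405 - 523)/(z(15, -36) + k(-22)) = (1405 - 523)/((-36 + 15 - 1*15² - 1*(-36)*15) + (64 + 8*(-22))) = 882/((-36 + 15 - 1*225 + 540) + (64 - 176)) = 882/((-36 + 15 - 225 + 540) - 112) = 882/(294 - 112) = 882/182 = 882*(1/182) = 63/13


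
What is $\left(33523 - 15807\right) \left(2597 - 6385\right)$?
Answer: $-67108208$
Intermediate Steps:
$\left(33523 - 15807\right) \left(2597 - 6385\right) = 17716 \left(-3788\right) = -67108208$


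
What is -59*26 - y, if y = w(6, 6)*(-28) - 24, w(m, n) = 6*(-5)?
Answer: -2350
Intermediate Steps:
w(m, n) = -30
y = 816 (y = -30*(-28) - 24 = 840 - 24 = 816)
-59*26 - y = -59*26 - 1*816 = -1534 - 816 = -2350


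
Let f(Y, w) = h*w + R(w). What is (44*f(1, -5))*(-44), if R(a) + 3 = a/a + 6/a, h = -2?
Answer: -65824/5 ≈ -13165.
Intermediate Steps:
R(a) = -2 + 6/a (R(a) = -3 + (a/a + 6/a) = -3 + (1 + 6/a) = -2 + 6/a)
f(Y, w) = -2 - 2*w + 6/w (f(Y, w) = -2*w + (-2 + 6/w) = -2 - 2*w + 6/w)
(44*f(1, -5))*(-44) = (44*(-2 - 2*(-5) + 6/(-5)))*(-44) = (44*(-2 + 10 + 6*(-1/5)))*(-44) = (44*(-2 + 10 - 6/5))*(-44) = (44*(34/5))*(-44) = (1496/5)*(-44) = -65824/5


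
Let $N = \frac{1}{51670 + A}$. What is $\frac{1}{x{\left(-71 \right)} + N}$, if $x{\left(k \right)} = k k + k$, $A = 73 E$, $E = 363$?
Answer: $\frac{78169}{388499931} \approx 0.00020121$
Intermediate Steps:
$A = 26499$ ($A = 73 \cdot 363 = 26499$)
$x{\left(k \right)} = k + k^{2}$ ($x{\left(k \right)} = k^{2} + k = k + k^{2}$)
$N = \frac{1}{78169}$ ($N = \frac{1}{51670 + 26499} = \frac{1}{78169} \approx 1.2793 \cdot 10^{-5}$)
$\frac{1}{x{\left(-71 \right)} + N} = \frac{1}{- 71 \left(1 - 71\right) + \frac{1}{78169}} = \frac{1}{\left(-71\right) \left(-70\right) + \frac{1}{78169}} = \frac{1}{4970 + \frac{1}{78169}} = \frac{1}{\frac{388499931}{78169}} = \frac{78169}{388499931}$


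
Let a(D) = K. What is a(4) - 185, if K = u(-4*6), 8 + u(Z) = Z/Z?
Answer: -192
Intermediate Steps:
u(Z) = -7 (u(Z) = -8 + Z/Z = -8 + 1 = -7)
K = -7
a(D) = -7
a(4) - 185 = -7 - 185 = -192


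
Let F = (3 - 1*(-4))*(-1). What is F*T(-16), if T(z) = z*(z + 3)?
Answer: -1456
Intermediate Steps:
T(z) = z*(3 + z)
F = -7 (F = (3 + 4)*(-1) = 7*(-1) = -7)
F*T(-16) = -(-112)*(3 - 16) = -(-112)*(-13) = -7*208 = -1456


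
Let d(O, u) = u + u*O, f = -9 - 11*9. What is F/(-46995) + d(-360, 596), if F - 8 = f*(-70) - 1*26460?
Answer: -10055219288/46995 ≈ -2.1396e+5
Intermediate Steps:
f = -108 (f = -9 - 99 = -108)
d(O, u) = u + O*u
F = -18892 (F = 8 + (-108*(-70) - 1*26460) = 8 + (7560 - 26460) = 8 - 18900 = -18892)
F/(-46995) + d(-360, 596) = -18892/(-46995) + 596*(1 - 360) = -18892*(-1/46995) + 596*(-359) = 18892/46995 - 213964 = -10055219288/46995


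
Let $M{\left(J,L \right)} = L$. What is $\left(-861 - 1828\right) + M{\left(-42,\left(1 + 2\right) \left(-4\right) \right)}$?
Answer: $-2701$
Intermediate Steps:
$\left(-861 - 1828\right) + M{\left(-42,\left(1 + 2\right) \left(-4\right) \right)} = \left(-861 - 1828\right) + \left(1 + 2\right) \left(-4\right) = -2689 + 3 \left(-4\right) = -2689 - 12 = -2701$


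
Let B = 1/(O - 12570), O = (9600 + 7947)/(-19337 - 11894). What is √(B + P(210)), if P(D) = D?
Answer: √32366839108747330563/392591217 ≈ 14.491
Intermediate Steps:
O = -17547/31231 (O = 17547/(-31231) = 17547*(-1/31231) = -17547/31231 ≈ -0.56185)
B = -31231/392591217 (B = 1/(-17547/31231 - 12570) = 1/(-392591217/31231) = -31231/392591217 ≈ -7.9551e-5)
√(B + P(210)) = √(-31231/392591217 + 210) = √(82444124339/392591217) = √32366839108747330563/392591217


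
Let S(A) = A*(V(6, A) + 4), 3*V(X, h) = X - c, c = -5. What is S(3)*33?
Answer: 759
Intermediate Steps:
V(X, h) = 5/3 + X/3 (V(X, h) = (X - 1*(-5))/3 = (X + 5)/3 = (5 + X)/3 = 5/3 + X/3)
S(A) = 23*A/3 (S(A) = A*((5/3 + (1/3)*6) + 4) = A*((5/3 + 2) + 4) = A*(11/3 + 4) = A*(23/3) = 23*A/3)
S(3)*33 = ((23/3)*3)*33 = 23*33 = 759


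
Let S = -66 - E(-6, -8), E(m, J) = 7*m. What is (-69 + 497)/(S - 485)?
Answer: -428/509 ≈ -0.84086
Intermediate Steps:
S = -24 (S = -66 - 7*(-6) = -66 - 1*(-42) = -66 + 42 = -24)
(-69 + 497)/(S - 485) = (-69 + 497)/(-24 - 485) = 428/(-509) = 428*(-1/509) = -428/509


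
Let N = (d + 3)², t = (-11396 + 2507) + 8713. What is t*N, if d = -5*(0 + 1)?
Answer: -704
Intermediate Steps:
t = -176 (t = -8889 + 8713 = -176)
d = -5 (d = -5*1 = -5)
N = 4 (N = (-5 + 3)² = (-2)² = 4)
t*N = -176*4 = -704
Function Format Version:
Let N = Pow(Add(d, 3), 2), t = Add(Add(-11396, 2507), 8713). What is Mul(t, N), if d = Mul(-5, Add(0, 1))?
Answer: -704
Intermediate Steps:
t = -176 (t = Add(-8889, 8713) = -176)
d = -5 (d = Mul(-5, 1) = -5)
N = 4 (N = Pow(Add(-5, 3), 2) = Pow(-2, 2) = 4)
Mul(t, N) = Mul(-176, 4) = -704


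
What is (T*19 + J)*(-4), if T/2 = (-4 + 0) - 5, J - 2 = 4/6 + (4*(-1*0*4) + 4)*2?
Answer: 3976/3 ≈ 1325.3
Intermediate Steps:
J = 32/3 (J = 2 + (4/6 + (4*(-1*0*4) + 4)*2) = 2 + (4*(⅙) + (4*(0*4) + 4)*2) = 2 + (⅔ + (4*0 + 4)*2) = 2 + (⅔ + (0 + 4)*2) = 2 + (⅔ + 4*2) = 2 + (⅔ + 8) = 2 + 26/3 = 32/3 ≈ 10.667)
T = -18 (T = 2*((-4 + 0) - 5) = 2*(-4 - 5) = 2*(-9) = -18)
(T*19 + J)*(-4) = (-18*19 + 32/3)*(-4) = (-342 + 32/3)*(-4) = -994/3*(-4) = 3976/3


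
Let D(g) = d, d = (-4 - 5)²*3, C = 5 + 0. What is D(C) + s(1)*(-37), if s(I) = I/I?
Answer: 206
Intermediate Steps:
s(I) = 1
C = 5
d = 243 (d = (-9)²*3 = 81*3 = 243)
D(g) = 243
D(C) + s(1)*(-37) = 243 + 1*(-37) = 243 - 37 = 206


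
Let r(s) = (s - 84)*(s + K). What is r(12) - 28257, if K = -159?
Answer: -17673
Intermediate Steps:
r(s) = (-159 + s)*(-84 + s) (r(s) = (s - 84)*(s - 159) = (-84 + s)*(-159 + s) = (-159 + s)*(-84 + s))
r(12) - 28257 = (13356 + 12**2 - 243*12) - 28257 = (13356 + 144 - 2916) - 28257 = 10584 - 28257 = -17673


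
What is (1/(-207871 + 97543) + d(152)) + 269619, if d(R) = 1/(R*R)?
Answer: 85907964303319/318627264 ≈ 2.6962e+5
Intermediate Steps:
d(R) = R**(-2) (d(R) = 1/(R**2) = R**(-2))
(1/(-207871 + 97543) + d(152)) + 269619 = (1/(-207871 + 97543) + 152**(-2)) + 269619 = (1/(-110328) + 1/23104) + 269619 = (-1/110328 + 1/23104) + 269619 = 10903/318627264 + 269619 = 85907964303319/318627264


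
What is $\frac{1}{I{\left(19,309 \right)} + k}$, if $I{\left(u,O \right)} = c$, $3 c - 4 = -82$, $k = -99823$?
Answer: $- \frac{1}{99849} \approx -1.0015 \cdot 10^{-5}$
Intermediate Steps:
$c = -26$ ($c = \frac{4}{3} + \frac{1}{3} \left(-82\right) = \frac{4}{3} - \frac{82}{3} = -26$)
$I{\left(u,O \right)} = -26$
$\frac{1}{I{\left(19,309 \right)} + k} = \frac{1}{-26 - 99823} = \frac{1}{-99849} = - \frac{1}{99849}$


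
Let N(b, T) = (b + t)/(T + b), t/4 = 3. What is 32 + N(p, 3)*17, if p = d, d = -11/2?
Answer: -61/5 ≈ -12.200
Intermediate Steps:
d = -11/2 (d = -11*½ = -11/2 ≈ -5.5000)
t = 12 (t = 4*3 = 12)
p = -11/2 ≈ -5.5000
N(b, T) = (12 + b)/(T + b) (N(b, T) = (b + 12)/(T + b) = (12 + b)/(T + b))
32 + N(p, 3)*17 = 32 + ((12 - 11/2)/(3 - 11/2))*17 = 32 + ((13/2)/(-5/2))*17 = 32 - ⅖*13/2*17 = 32 - 13/5*17 = 32 - 221/5 = -61/5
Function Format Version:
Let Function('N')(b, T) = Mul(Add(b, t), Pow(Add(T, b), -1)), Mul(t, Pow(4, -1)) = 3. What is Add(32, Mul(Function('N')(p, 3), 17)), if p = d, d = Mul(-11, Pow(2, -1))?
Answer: Rational(-61, 5) ≈ -12.200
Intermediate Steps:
d = Rational(-11, 2) (d = Mul(-11, Rational(1, 2)) = Rational(-11, 2) ≈ -5.5000)
t = 12 (t = Mul(4, 3) = 12)
p = Rational(-11, 2) ≈ -5.5000
Function('N')(b, T) = Mul(Pow(Add(T, b), -1), Add(12, b)) (Function('N')(b, T) = Mul(Add(b, 12), Pow(Add(T, b), -1)) = Mul(Add(12, b), Pow(Add(T, b), -1)) = Mul(Pow(Add(T, b), -1), Add(12, b)))
Add(32, Mul(Function('N')(p, 3), 17)) = Add(32, Mul(Mul(Pow(Add(3, Rational(-11, 2)), -1), Add(12, Rational(-11, 2))), 17)) = Add(32, Mul(Mul(Pow(Rational(-5, 2), -1), Rational(13, 2)), 17)) = Add(32, Mul(Mul(Rational(-2, 5), Rational(13, 2)), 17)) = Add(32, Mul(Rational(-13, 5), 17)) = Add(32, Rational(-221, 5)) = Rational(-61, 5)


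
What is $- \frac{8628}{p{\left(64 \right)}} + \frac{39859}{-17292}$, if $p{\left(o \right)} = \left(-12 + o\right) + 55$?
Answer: $- \frac{153460289}{1850244} \approx -82.941$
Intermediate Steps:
$p{\left(o \right)} = 43 + o$
$- \frac{8628}{p{\left(64 \right)}} + \frac{39859}{-17292} = - \frac{8628}{43 + 64} + \frac{39859}{-17292} = - \frac{8628}{107} + 39859 \left(- \frac{1}{17292}\right) = \left(-8628\right) \frac{1}{107} - \frac{39859}{17292} = - \frac{8628}{107} - \frac{39859}{17292} = - \frac{153460289}{1850244}$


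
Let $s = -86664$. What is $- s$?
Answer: $86664$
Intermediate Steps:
$- s = \left(-1\right) \left(-86664\right) = 86664$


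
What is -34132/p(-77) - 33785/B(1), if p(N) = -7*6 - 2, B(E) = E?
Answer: -363102/11 ≈ -33009.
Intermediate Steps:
p(N) = -44 (p(N) = -42 - 2 = -44)
-34132/p(-77) - 33785/B(1) = -34132/(-44) - 33785/1 = -34132*(-1/44) - 33785*1 = 8533/11 - 33785 = -363102/11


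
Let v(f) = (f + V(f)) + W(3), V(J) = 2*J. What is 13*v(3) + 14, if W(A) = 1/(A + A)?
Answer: 799/6 ≈ 133.17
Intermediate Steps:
W(A) = 1/(2*A)
v(f) = ⅙ + 3*f (v(f) = (f + 2*f) + (½)/3 = 3*f + (½)*(⅓) = 3*f + ⅙ = ⅙ + 3*f)
13*v(3) + 14 = 13*(⅙ + 3*3) + 14 = 13*(⅙ + 9) + 14 = 13*(55/6) + 14 = 715/6 + 14 = 799/6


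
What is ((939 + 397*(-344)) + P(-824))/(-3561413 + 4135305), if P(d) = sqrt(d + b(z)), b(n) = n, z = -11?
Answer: -135629/573892 + I*sqrt(835)/573892 ≈ -0.23633 + 5.0352e-5*I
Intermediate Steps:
P(d) = sqrt(-11 + d) (P(d) = sqrt(d - 11) = sqrt(-11 + d))
((939 + 397*(-344)) + P(-824))/(-3561413 + 4135305) = ((939 + 397*(-344)) + sqrt(-11 - 824))/(-3561413 + 4135305) = ((939 - 136568) + sqrt(-835))/573892 = (-135629 + I*sqrt(835))*(1/573892) = -135629/573892 + I*sqrt(835)/573892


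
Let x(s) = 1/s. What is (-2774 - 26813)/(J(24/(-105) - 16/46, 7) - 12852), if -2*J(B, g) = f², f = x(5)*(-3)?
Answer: 1479350/642609 ≈ 2.3021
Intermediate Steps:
x(s) = 1/s
f = -⅗ (f = -3/5 = (⅕)*(-3) = -⅗ ≈ -0.60000)
J(B, g) = -9/50 (J(B, g) = -(-⅗)²/2 = -½*9/25 = -9/50)
(-2774 - 26813)/(J(24/(-105) - 16/46, 7) - 12852) = (-2774 - 26813)/(-9/50 - 12852) = -29587/(-642609/50) = -29587*(-50/642609) = 1479350/642609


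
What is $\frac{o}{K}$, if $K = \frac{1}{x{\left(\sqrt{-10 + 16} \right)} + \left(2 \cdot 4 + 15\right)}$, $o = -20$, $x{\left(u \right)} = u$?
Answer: $-460 - 20 \sqrt{6} \approx -508.99$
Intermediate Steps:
$K = \frac{1}{23 + \sqrt{6}}$ ($K = \frac{1}{\sqrt{-10 + 16} + \left(2 \cdot 4 + 15\right)} = \frac{1}{\sqrt{6} + \left(8 + 15\right)} = \frac{1}{\sqrt{6} + 23} = \frac{1}{23 + \sqrt{6}} \approx 0.039294$)
$\frac{o}{K} = - \frac{20}{\frac{23}{523} - \frac{\sqrt{6}}{523}}$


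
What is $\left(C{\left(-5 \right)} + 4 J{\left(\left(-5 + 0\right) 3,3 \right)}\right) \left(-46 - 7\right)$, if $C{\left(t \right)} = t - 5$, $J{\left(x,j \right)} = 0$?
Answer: $530$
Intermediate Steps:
$C{\left(t \right)} = -5 + t$ ($C{\left(t \right)} = t - 5 = -5 + t$)
$\left(C{\left(-5 \right)} + 4 J{\left(\left(-5 + 0\right) 3,3 \right)}\right) \left(-46 - 7\right) = \left(\left(-5 - 5\right) + 4 \cdot 0\right) \left(-46 - 7\right) = \left(-10 + 0\right) \left(-53\right) = \left(-10\right) \left(-53\right) = 530$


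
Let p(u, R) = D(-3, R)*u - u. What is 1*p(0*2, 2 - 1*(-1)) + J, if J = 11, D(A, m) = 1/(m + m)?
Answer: 11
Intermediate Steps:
D(A, m) = 1/(2*m)
p(u, R) = -u + u/(2*R) (p(u, R) = (1/(2*R))*u - u = u/(2*R) - u = -u + u/(2*R))
1*p(0*2, 2 - 1*(-1)) + J = 1*(-0*2 + (0*2)/(2*(2 - 1*(-1)))) + 11 = 1*(-1*0 + (1/2)*0/(2 + 1)) + 11 = 1*(0 + (1/2)*0/3) + 11 = 1*(0 + (1/2)*0*(1/3)) + 11 = 1*(0 + 0) + 11 = 1*0 + 11 = 0 + 11 = 11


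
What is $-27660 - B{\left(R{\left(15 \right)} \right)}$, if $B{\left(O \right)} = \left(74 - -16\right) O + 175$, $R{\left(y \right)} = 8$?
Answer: $-28555$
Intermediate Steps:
$B{\left(O \right)} = 175 + 90 O$ ($B{\left(O \right)} = \left(74 + 16\right) O + 175 = 90 O + 175 = 175 + 90 O$)
$-27660 - B{\left(R{\left(15 \right)} \right)} = -27660 - \left(175 + 90 \cdot 8\right) = -27660 - \left(175 + 720\right) = -27660 - 895 = -28555$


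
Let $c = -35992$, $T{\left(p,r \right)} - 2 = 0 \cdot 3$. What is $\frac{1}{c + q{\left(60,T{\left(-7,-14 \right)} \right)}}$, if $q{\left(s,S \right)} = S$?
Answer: $- \frac{1}{35990} \approx -2.7785 \cdot 10^{-5}$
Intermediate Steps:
$T{\left(p,r \right)} = 2$ ($T{\left(p,r \right)} = 2 + 0 \cdot 3 = 2 + 0 = 2$)
$\frac{1}{c + q{\left(60,T{\left(-7,-14 \right)} \right)}} = \frac{1}{-35992 + 2} = \frac{1}{-35990} = - \frac{1}{35990}$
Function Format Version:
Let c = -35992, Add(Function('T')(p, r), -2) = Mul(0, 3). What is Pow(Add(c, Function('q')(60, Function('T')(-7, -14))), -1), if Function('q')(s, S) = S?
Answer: Rational(-1, 35990) ≈ -2.7785e-5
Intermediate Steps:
Function('T')(p, r) = 2 (Function('T')(p, r) = Add(2, Mul(0, 3)) = Add(2, 0) = 2)
Pow(Add(c, Function('q')(60, Function('T')(-7, -14))), -1) = Pow(Add(-35992, 2), -1) = Pow(-35990, -1) = Rational(-1, 35990)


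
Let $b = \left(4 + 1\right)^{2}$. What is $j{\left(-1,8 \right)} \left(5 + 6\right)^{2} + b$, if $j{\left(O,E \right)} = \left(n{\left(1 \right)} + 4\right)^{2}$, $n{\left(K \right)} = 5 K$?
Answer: $9826$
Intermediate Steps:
$b = 25$ ($b = 5^{2} = 25$)
$j{\left(O,E \right)} = 81$ ($j{\left(O,E \right)} = \left(5 \cdot 1 + 4\right)^{2} = \left(5 + 4\right)^{2} = 9^{2} = 81$)
$j{\left(-1,8 \right)} \left(5 + 6\right)^{2} + b = 81 \left(5 + 6\right)^{2} + 25 = 81 \cdot 11^{2} + 25 = 81 \cdot 121 + 25 = 9801 + 25 = 9826$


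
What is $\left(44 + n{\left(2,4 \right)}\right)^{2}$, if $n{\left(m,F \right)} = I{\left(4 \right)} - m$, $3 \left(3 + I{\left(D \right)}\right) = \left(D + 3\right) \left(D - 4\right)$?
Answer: $1521$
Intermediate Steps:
$I{\left(D \right)} = -3 + \frac{\left(-4 + D\right) \left(3 + D\right)}{3}$ ($I{\left(D \right)} = -3 + \frac{\left(D + 3\right) \left(D - 4\right)}{3} = -3 + \frac{\left(3 + D\right) \left(-4 + D\right)}{3} = -3 + \frac{\left(-4 + D\right) \left(3 + D\right)}{3}$)
$n{\left(m,F \right)} = -3 - m$ ($n{\left(m,F \right)} = \left(-7 - \frac{4}{3} + \frac{4^{2}}{3}\right) - m = \left(-7 - \frac{4}{3} + \frac{1}{3} \cdot 16\right) - m = \left(-7 - \frac{4}{3} + \frac{16}{3}\right) - m = -3 - m$)
$\left(44 + n{\left(2,4 \right)}\right)^{2} = \left(44 - 5\right)^{2} = 39^{2} = 1521$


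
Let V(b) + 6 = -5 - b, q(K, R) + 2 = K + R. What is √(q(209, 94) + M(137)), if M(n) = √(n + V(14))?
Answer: √(301 + 4*√7) ≈ 17.652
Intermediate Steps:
q(K, R) = -2 + K + R (q(K, R) = -2 + (K + R) = -2 + K + R)
V(b) = -11 - b (V(b) = -6 + (-5 - b) = -11 - b)
M(n) = √(-25 + n) (M(n) = √(n + (-11 - 1*14)) = √(n + (-11 - 14)) = √(n - 25) = √(-25 + n))
√(q(209, 94) + M(137)) = √((-2 + 209 + 94) + √(-25 + 137)) = √(301 + √112) = √(301 + 4*√7)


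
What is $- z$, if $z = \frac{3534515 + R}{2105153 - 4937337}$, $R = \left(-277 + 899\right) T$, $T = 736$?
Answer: $\frac{3992307}{2832184} \approx 1.4096$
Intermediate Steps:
$R = 457792$ ($R = \left(-277 + 899\right) 736 = 622 \cdot 736 = 457792$)
$z = - \frac{3992307}{2832184}$ ($z = \frac{3534515 + 457792}{2105153 - 4937337} = \frac{3992307}{-2832184} = 3992307 \left(- \frac{1}{2832184}\right) = - \frac{3992307}{2832184} \approx -1.4096$)
$- z = \left(-1\right) \left(- \frac{3992307}{2832184}\right) = \frac{3992307}{2832184}$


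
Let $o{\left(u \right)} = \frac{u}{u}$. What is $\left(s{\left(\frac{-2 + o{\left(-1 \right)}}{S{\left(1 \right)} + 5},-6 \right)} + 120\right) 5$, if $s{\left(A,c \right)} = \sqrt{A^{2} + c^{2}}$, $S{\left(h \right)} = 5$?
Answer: $600 + \frac{\sqrt{3601}}{2} \approx 630.0$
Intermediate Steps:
$o{\left(u \right)} = 1$
$\left(s{\left(\frac{-2 + o{\left(-1 \right)}}{S{\left(1 \right)} + 5},-6 \right)} + 120\right) 5 = \left(\sqrt{\left(\frac{-2 + 1}{5 + 5}\right)^{2} + \left(-6\right)^{2}} + 120\right) 5 = \left(\sqrt{\left(- \frac{1}{10}\right)^{2} + 36} + 120\right) 5 = \left(\sqrt{\frac{1}{100} + 36} + 120\right) 5 = \left(\sqrt{\frac{3601}{100}} + 120\right) 5 = \left(\frac{\sqrt{3601}}{10} + 120\right) 5 = \left(120 + \frac{\sqrt{3601}}{10}\right) 5 = 600 + \frac{\sqrt{3601}}{2}$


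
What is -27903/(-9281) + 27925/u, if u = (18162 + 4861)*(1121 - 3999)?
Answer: 1848599021257/614960860514 ≈ 3.0060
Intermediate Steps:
u = -66260194 (u = 23023*(-2878) = -66260194)
-27903/(-9281) + 27925/u = -27903/(-9281) + 27925/(-66260194) = -27903*(-1/9281) + 27925*(-1/66260194) = 27903/9281 - 27925/66260194 = 1848599021257/614960860514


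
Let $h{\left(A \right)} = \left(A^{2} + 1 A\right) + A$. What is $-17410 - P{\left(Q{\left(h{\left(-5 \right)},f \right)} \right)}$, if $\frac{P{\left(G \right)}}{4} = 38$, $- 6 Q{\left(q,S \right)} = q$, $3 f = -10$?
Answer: $-17562$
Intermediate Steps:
$h{\left(A \right)} = A^{2} + 2 A$ ($h{\left(A \right)} = \left(A^{2} + A\right) + A = \left(A + A^{2}\right) + A = A^{2} + 2 A$)
$f = - \frac{10}{3}$ ($f = \frac{1}{3} \left(-10\right) = - \frac{10}{3} \approx -3.3333$)
$Q{\left(q,S \right)} = - \frac{q}{6}$
$P{\left(G \right)} = 152$ ($P{\left(G \right)} = 4 \cdot 38 = 152$)
$-17410 - P{\left(Q{\left(h{\left(-5 \right)},f \right)} \right)} = -17410 - 152 = -17562$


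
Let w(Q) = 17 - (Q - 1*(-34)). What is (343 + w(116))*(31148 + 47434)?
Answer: 16502220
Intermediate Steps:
w(Q) = -17 - Q (w(Q) = 17 - (Q + 34) = 17 - (34 + Q) = 17 + (-34 - Q) = -17 - Q)
(343 + w(116))*(31148 + 47434) = (343 + (-17 - 1*116))*(31148 + 47434) = (343 + (-17 - 116))*78582 = (343 - 133)*78582 = 210*78582 = 16502220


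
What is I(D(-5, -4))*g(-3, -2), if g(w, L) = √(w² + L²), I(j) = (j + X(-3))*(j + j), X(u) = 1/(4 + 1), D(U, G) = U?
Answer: 48*√13 ≈ 173.07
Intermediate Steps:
X(u) = ⅕ (X(u) = 1/5 = ⅕)
I(j) = 2*j*(⅕ + j) (I(j) = (j + ⅕)*(j + j) = (⅕ + j)*(2*j) = 2*j*(⅕ + j))
g(w, L) = √(L² + w²)
I(D(-5, -4))*g(-3, -2) = ((⅖)*(-5)*(1 + 5*(-5)))*√((-2)² + (-3)²) = ((⅖)*(-5)*(1 - 25))*√(4 + 9) = ((⅖)*(-5)*(-24))*√13 = 48*√13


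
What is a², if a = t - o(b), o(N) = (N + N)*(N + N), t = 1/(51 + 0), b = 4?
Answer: 10647169/2601 ≈ 4093.5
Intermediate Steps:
t = 1/51 ≈ 0.019608
o(N) = 4*N² (o(N) = (2*N)*(2*N) = 4*N²)
a = -3263/51 (a = 1/51 - 4*4² = 1/51 - 4*16 = 1/51 - 1*64 = 1/51 - 64 = -3263/51 ≈ -63.980)
a² = (-3263/51)² = 10647169/2601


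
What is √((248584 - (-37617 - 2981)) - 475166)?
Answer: 8*I*√2906 ≈ 431.26*I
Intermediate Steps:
√((248584 - (-37617 - 2981)) - 475166) = √((248584 - 1*(-40598)) - 475166) = √((248584 + 40598) - 475166) = √(289182 - 475166) = √(-185984) = 8*I*√2906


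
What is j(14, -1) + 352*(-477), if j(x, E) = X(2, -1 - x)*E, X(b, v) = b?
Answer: -167906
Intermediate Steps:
j(x, E) = 2*E
j(14, -1) + 352*(-477) = 2*(-1) + 352*(-477) = -2 - 167904 = -167906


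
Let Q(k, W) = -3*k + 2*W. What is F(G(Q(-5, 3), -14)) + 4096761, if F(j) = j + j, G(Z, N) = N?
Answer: 4096733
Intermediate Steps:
F(j) = 2*j
F(G(Q(-5, 3), -14)) + 4096761 = 2*(-14) + 4096761 = -28 + 4096761 = 4096733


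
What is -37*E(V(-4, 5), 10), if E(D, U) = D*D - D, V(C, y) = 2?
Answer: -74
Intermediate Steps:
E(D, U) = D² - D
-37*E(V(-4, 5), 10) = -74*(-1 + 2) = -74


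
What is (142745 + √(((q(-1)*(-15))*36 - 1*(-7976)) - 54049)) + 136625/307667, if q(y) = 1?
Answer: 43918062540/307667 + I*√46613 ≈ 1.4275e+5 + 215.9*I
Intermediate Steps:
(142745 + √(((q(-1)*(-15))*36 - 1*(-7976)) - 54049)) + 136625/307667 = (142745 + √(((1*(-15))*36 - 1*(-7976)) - 54049)) + 136625/307667 = (142745 + √((-15*36 + 7976) - 54049)) + 136625*(1/307667) = (142745 + √((-540 + 7976) - 54049)) + 136625/307667 = (142745 + √(7436 - 54049)) + 136625/307667 = (142745 + √(-46613)) + 136625/307667 = (142745 + I*√46613) + 136625/307667 = 43918062540/307667 + I*√46613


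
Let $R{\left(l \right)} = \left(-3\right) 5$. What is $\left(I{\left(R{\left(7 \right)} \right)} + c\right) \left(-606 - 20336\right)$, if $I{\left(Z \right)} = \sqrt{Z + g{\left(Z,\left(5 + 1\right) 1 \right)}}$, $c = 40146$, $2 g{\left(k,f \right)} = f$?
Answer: $-840737532 - 41884 i \sqrt{3} \approx -8.4074 \cdot 10^{8} - 72545.0 i$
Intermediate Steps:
$g{\left(k,f \right)} = \frac{f}{2}$
$R{\left(l \right)} = -15$
$I{\left(Z \right)} = \sqrt{3 + Z}$ ($I{\left(Z \right)} = \sqrt{Z + \frac{\left(5 + 1\right) 1}{2}} = \sqrt{Z + \frac{6 \cdot 1}{2}} = \sqrt{Z + \frac{1}{2} \cdot 6} = \sqrt{Z + 3} = \sqrt{3 + Z}$)
$\left(I{\left(R{\left(7 \right)} \right)} + c\right) \left(-606 - 20336\right) = \left(\sqrt{3 - 15} + 40146\right) \left(-606 - 20336\right) = \left(\sqrt{-12} + 40146\right) \left(-20942\right) = \left(2 i \sqrt{3} + 40146\right) \left(-20942\right) = \left(40146 + 2 i \sqrt{3}\right) \left(-20942\right) = -840737532 - 41884 i \sqrt{3}$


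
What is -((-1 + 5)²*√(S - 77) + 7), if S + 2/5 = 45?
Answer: -7 - 144*I*√10/5 ≈ -7.0 - 91.074*I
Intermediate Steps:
S = 223/5 (S = -⅖ + 45 = 223/5 ≈ 44.600)
-((-1 + 5)²*√(S - 77) + 7) = -((-1 + 5)²*√(223/5 - 77) + 7) = -(4²*√(-162/5) + 7) = -(16*(9*I*√10/5) + 7) = -(144*I*√10/5 + 7) = -(7 + 144*I*√10/5) = -7 - 144*I*√10/5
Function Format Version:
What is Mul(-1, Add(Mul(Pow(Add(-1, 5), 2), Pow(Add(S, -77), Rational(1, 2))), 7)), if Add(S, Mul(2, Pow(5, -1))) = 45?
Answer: Add(-7, Mul(Rational(-144, 5), I, Pow(10, Rational(1, 2)))) ≈ Add(-7.0000, Mul(-91.074, I))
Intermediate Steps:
S = Rational(223, 5) (S = Add(Rational(-2, 5), 45) = Rational(223, 5) ≈ 44.600)
Mul(-1, Add(Mul(Pow(Add(-1, 5), 2), Pow(Add(S, -77), Rational(1, 2))), 7)) = Mul(-1, Add(Mul(Pow(Add(-1, 5), 2), Pow(Add(Rational(223, 5), -77), Rational(1, 2))), 7)) = Mul(-1, Add(Mul(Pow(4, 2), Pow(Rational(-162, 5), Rational(1, 2))), 7)) = Mul(-1, Add(Mul(16, Mul(Rational(9, 5), I, Pow(10, Rational(1, 2)))), 7)) = Mul(-1, Add(Mul(Rational(144, 5), I, Pow(10, Rational(1, 2))), 7)) = Mul(-1, Add(7, Mul(Rational(144, 5), I, Pow(10, Rational(1, 2))))) = Add(-7, Mul(Rational(-144, 5), I, Pow(10, Rational(1, 2))))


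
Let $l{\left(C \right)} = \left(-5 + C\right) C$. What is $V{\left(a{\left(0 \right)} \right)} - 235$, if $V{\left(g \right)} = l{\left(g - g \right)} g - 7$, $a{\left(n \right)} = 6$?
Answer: $-242$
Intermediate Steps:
$l{\left(C \right)} = C \left(-5 + C\right)$
$V{\left(g \right)} = -7$ ($V{\left(g \right)} = \left(g - g\right) \left(-5 + \left(g - g\right)\right) g - 7 = 0 \left(-5 + 0\right) g - 7 = 0 \left(-5\right) g - 7 = 0 g - 7 = 0 - 7 = -7$)
$V{\left(a{\left(0 \right)} \right)} - 235 = -7 - 235 = -242$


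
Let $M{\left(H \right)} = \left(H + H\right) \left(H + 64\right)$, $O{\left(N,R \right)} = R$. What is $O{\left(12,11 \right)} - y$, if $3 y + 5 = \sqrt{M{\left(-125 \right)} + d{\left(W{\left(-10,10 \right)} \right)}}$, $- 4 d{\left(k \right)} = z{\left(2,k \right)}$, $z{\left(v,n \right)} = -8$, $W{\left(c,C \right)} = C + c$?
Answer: $\frac{38}{3} - \frac{2 \sqrt{3813}}{3} \approx -28.5$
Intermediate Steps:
$M{\left(H \right)} = 2 H \left(64 + H\right)$
$d{\left(k \right)} = 2$ ($d{\left(k \right)} = \left(- \frac{1}{4}\right) \left(-8\right) = 2$)
$y = - \frac{5}{3} + \frac{2 \sqrt{3813}}{3}$ ($y = - \frac{5}{3} + \frac{\sqrt{2 \left(-125\right) \left(64 - 125\right) + 2}}{3} = - \frac{5}{3} + \frac{\sqrt{2 \left(-125\right) \left(-61\right) + 2}}{3} = - \frac{5}{3} + \frac{\sqrt{15250 + 2}}{3} = - \frac{5}{3} + \frac{\sqrt{15252}}{3} = - \frac{5}{3} + \frac{2 \sqrt{3813}}{3} \approx 39.5$)
$O{\left(12,11 \right)} - y = 11 - \left(- \frac{5}{3} + \frac{2 \sqrt{3813}}{3}\right) = 11 + \left(\frac{5}{3} - \frac{2 \sqrt{3813}}{3}\right) = \frac{38}{3} - \frac{2 \sqrt{3813}}{3}$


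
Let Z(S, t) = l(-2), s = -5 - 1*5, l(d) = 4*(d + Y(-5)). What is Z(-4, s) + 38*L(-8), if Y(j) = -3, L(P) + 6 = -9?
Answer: -590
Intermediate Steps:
L(P) = -15 (L(P) = -6 - 9 = -15)
l(d) = -12 + 4*d (l(d) = 4*(d - 3) = 4*(-3 + d) = -12 + 4*d)
s = -10 (s = -5 - 5 = -10)
Z(S, t) = -20 (Z(S, t) = -12 + 4*(-2) = -12 - 8 = -20)
Z(-4, s) + 38*L(-8) = -20 + 38*(-15) = -20 - 570 = -590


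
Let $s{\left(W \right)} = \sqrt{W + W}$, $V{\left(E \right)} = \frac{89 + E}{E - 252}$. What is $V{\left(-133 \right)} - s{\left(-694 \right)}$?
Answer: $\frac{4}{35} - 2 i \sqrt{347} \approx 0.11429 - 37.256 i$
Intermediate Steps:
$V{\left(E \right)} = \frac{89 + E}{-252 + E}$
$s{\left(W \right)} = \sqrt{2} \sqrt{W}$ ($s{\left(W \right)} = \sqrt{2 W} = \sqrt{2} \sqrt{W}$)
$V{\left(-133 \right)} - s{\left(-694 \right)} = \frac{89 - 133}{-252 - 133} - \sqrt{2} \sqrt{-694} = \frac{1}{-385} \left(-44\right) - \sqrt{2} i \sqrt{694} = \left(- \frac{1}{385}\right) \left(-44\right) - 2 i \sqrt{347} = \frac{4}{35} - 2 i \sqrt{347}$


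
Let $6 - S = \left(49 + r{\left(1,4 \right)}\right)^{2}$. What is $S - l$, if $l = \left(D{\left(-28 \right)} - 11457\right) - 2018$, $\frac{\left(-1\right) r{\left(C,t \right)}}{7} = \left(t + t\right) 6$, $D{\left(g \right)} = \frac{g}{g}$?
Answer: $-68889$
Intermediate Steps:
$D{\left(g \right)} = 1$
$r{\left(C,t \right)} = - 84 t$ ($r{\left(C,t \right)} = - 7 \left(t + t\right) 6 = - 7 \cdot 2 t 6 = - 7 \cdot 12 t = - 84 t$)
$S = -82363$ ($S = 6 - \left(49 - 336\right)^{2} = 6 - \left(-287\right)^{2} = 6 - 82369 = -82363$)
$l = -13474$ ($l = \left(1 - 11457\right) - 2018 = -11456 - 2018 = -13474$)
$S - l = -82363 - -13474 = -82363 + 13474 = -68889$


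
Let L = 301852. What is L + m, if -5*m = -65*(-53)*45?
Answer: 270847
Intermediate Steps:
m = -31005 (m = -(-65*(-53))*45/5 = -689*45 = -1/5*155025 = -31005)
L + m = 301852 - 31005 = 270847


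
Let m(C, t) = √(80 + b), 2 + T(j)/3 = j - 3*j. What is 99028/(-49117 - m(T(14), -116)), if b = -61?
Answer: -2431979138/1206239835 + 49514*√19/1206239835 ≈ -2.0160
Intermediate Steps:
T(j) = -6 - 6*j (T(j) = -6 + 3*(j - 3*j) = -6 + 3*(-2*j) = -6 - 6*j)
m(C, t) = √19 (m(C, t) = √(80 - 61) = √19)
99028/(-49117 - m(T(14), -116)) = 99028/(-49117 - √19)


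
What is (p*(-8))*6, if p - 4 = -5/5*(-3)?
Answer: -336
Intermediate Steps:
p = 7 (p = 4 - 5/5*(-3) = 4 - 5*⅕*(-3) = 4 - 1*(-3) = 4 + 3 = 7)
(p*(-8))*6 = (7*(-8))*6 = -56*6 = -336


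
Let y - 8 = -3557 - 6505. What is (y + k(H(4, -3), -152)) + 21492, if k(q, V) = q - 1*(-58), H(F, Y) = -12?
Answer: 11484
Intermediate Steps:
k(q, V) = 58 + q (k(q, V) = q + 58 = 58 + q)
y = -10054 (y = 8 + (-3557 - 6505) = 8 - 10062 = -10054)
(y + k(H(4, -3), -152)) + 21492 = (-10054 + (58 - 12)) + 21492 = (-10054 + 46) + 21492 = -10008 + 21492 = 11484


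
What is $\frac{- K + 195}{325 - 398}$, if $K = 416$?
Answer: $\frac{221}{73} \approx 3.0274$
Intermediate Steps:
$\frac{- K + 195}{325 - 398} = \frac{\left(-1\right) 416 + 195}{325 - 398} = \frac{-416 + 195}{-73} = \left(-221\right) \left(- \frac{1}{73}\right) = \frac{221}{73}$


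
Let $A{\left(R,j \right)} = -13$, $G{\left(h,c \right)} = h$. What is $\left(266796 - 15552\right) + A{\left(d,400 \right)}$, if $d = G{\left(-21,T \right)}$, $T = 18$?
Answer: $251231$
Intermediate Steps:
$d = -21$
$\left(266796 - 15552\right) + A{\left(d,400 \right)} = \left(266796 - 15552\right) - 13 = 251244 - 13 = 251231$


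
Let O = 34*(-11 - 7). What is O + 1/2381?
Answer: -1457171/2381 ≈ -612.00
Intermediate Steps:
O = -612 (O = 34*(-18) = -612)
O + 1/2381 = -612 + 1/2381 = -1457171/2381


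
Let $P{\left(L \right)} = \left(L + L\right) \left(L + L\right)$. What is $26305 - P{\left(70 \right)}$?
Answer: $6705$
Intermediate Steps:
$P{\left(L \right)} = 4 L^{2}$ ($P{\left(L \right)} = 2 L 2 L = 4 L^{2}$)
$26305 - P{\left(70 \right)} = 26305 - 4 \cdot 70^{2} = 26305 - 4 \cdot 4900 = 26305 - 19600 = 6705$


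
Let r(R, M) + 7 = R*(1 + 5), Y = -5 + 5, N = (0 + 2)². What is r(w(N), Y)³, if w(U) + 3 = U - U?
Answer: -15625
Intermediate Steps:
N = 4 (N = 2² = 4)
w(U) = -3 (w(U) = -3 + (U - U) = -3 + 0 = -3)
Y = 0
r(R, M) = -7 + 6*R (r(R, M) = -7 + R*(1 + 5) = -7 + R*6 = -7 + 6*R)
r(w(N), Y)³ = (-7 + 6*(-3))³ = (-7 - 18)³ = (-25)³ = -15625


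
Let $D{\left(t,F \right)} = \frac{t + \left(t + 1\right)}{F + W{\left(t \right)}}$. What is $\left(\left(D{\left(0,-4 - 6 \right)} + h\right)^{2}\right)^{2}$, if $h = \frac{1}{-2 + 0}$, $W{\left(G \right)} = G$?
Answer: $\frac{81}{625} \approx 0.1296$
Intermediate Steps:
$D{\left(t,F \right)} = \frac{1 + 2 t}{F + t}$ ($D{\left(t,F \right)} = \frac{t + \left(t + 1\right)}{F + t} = \frac{t + \left(1 + t\right)}{F + t} = \frac{1 + 2 t}{F + t}$)
$h = - \frac{1}{2}$ ($h = \frac{1}{-2} = - \frac{1}{2} \approx -0.5$)
$\left(\left(D{\left(0,-4 - 6 \right)} + h\right)^{2}\right)^{2} = \left(\left(\frac{1 + 2 \cdot 0}{\left(-4 - 6\right) + 0} - \frac{1}{2}\right)^{2}\right)^{2} = \left(\left(\frac{1 + 0}{\left(-4 - 6\right) + 0} - \frac{1}{2}\right)^{2}\right)^{2} = \left(\left(\frac{1}{-10 + 0} \cdot 1 - \frac{1}{2}\right)^{2}\right)^{2} = \left(\left(\frac{1}{-10} \cdot 1 - \frac{1}{2}\right)^{2}\right)^{2} = \left(\left(\left(- \frac{1}{10}\right) 1 - \frac{1}{2}\right)^{2}\right)^{2} = \left(\left(- \frac{1}{10} - \frac{1}{2}\right)^{2}\right)^{2} = \left(\left(- \frac{3}{5}\right)^{2}\right)^{2} = \left(\frac{9}{25}\right)^{2} = \frac{81}{625}$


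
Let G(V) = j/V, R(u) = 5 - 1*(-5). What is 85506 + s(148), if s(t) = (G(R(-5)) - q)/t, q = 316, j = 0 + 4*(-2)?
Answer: 15818214/185 ≈ 85504.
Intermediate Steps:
j = -8 (j = 0 - 8 = -8)
R(u) = 10 (R(u) = 5 + 5 = 10)
G(V) = -8/V
s(t) = -1584/(5*t) (s(t) = (-8/10 - 1*316)/t = (-8*1/10 - 316)/t = (-4/5 - 316)/t = -1584/(5*t))
85506 + s(148) = 85506 - 1584/5/148 = 85506 - 1584/5*1/148 = 85506 - 396/185 = 15818214/185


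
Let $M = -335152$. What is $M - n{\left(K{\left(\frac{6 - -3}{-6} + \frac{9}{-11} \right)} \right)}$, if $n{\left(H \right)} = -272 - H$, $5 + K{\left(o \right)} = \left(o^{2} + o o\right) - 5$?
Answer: $- \frac{81040779}{242} \approx -3.3488 \cdot 10^{5}$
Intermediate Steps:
$K{\left(o \right)} = -10 + 2 o^{2}$ ($K{\left(o \right)} = -5 - \left(5 - o^{2} - o o\right) = -5 + \left(\left(o^{2} + o^{2}\right) - 5\right) = -5 + \left(2 o^{2} - 5\right) = -5 + \left(-5 + 2 o^{2}\right) = -10 + 2 o^{2}$)
$M - n{\left(K{\left(\frac{6 - -3}{-6} + \frac{9}{-11} \right)} \right)} = -335152 - \left(-272 - \left(-10 + 2 \left(\frac{6 - -3}{-6} + \frac{9}{-11}\right)^{2}\right)\right) = -335152 - \left(-272 - \left(-10 + 2 \left(\left(6 + 3\right) \left(- \frac{1}{6}\right) + 9 \left(- \frac{1}{11}\right)\right)^{2}\right)\right) = -335152 - \left(-272 - \left(-10 + 2 \left(9 \left(- \frac{1}{6}\right) - \frac{9}{11}\right)^{2}\right)\right) = -335152 - \left(-272 - \left(-10 + 2 \left(- \frac{3}{2} - \frac{9}{11}\right)^{2}\right)\right) = -335152 - \left(-272 - \left(-10 + 2 \left(- \frac{51}{22}\right)^{2}\right)\right) = -335152 - \left(-272 - \left(-10 + 2 \cdot \frac{2601}{484}\right)\right) = -335152 - \left(-272 - \left(-10 + \frac{2601}{242}\right)\right) = -335152 - \left(-272 - \frac{181}{242}\right) = -335152 - - \frac{66005}{242} = -335152 + \frac{66005}{242} = - \frac{81040779}{242}$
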